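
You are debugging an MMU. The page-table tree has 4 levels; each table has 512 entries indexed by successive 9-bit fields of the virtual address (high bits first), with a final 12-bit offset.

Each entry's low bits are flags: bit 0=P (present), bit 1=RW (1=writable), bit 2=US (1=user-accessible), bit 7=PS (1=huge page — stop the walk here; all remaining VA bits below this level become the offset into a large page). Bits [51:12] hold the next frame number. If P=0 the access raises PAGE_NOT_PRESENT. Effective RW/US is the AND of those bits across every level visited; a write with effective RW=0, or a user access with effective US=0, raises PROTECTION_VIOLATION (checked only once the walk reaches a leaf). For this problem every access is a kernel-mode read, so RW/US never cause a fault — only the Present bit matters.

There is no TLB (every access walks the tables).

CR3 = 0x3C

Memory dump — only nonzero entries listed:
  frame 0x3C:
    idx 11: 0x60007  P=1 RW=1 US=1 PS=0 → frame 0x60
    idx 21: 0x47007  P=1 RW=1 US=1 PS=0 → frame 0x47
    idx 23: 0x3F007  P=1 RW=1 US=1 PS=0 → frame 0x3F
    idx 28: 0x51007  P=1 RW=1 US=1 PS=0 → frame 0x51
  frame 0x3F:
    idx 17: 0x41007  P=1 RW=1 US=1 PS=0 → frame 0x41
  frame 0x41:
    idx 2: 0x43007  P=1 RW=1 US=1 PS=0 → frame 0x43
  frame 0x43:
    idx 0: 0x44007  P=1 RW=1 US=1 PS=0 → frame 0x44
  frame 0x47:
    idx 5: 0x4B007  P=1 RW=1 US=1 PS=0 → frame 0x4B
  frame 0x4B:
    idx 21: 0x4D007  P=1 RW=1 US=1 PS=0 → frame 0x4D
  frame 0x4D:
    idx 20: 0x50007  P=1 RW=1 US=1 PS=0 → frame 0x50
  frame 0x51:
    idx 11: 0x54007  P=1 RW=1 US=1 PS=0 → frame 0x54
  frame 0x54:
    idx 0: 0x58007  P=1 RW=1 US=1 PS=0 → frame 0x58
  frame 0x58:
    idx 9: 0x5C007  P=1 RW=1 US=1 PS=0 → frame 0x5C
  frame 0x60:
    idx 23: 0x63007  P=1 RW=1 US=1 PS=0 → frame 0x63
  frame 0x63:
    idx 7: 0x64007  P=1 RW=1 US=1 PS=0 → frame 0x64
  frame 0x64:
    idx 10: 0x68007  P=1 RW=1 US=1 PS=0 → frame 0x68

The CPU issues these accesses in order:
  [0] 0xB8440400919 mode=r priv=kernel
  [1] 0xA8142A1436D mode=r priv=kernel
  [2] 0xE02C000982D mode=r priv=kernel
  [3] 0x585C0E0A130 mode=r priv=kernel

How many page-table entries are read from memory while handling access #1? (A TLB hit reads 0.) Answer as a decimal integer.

Per-access translation:
#0 VA=0xB8440400919 (r,kernel):
  L0 @0x3C[23] → 0x3F007  P=1,RW=1,US=1,PS=0
  L1 @0x3F[17] → 0x41007  P=1,RW=1,US=1,PS=0
  L2 @0x41[2] → 0x43007  P=1,RW=1,US=1,PS=0
  L3 @0x43[0] → 0x44007  P=1,RW=1,US=1,PS=0
  ⇒ phys 0x44919  [4 reads]
#1 VA=0xA8142A1436D (r,kernel):
  L0 @0x3C[21] → 0x47007  P=1,RW=1,US=1,PS=0
  L1 @0x47[5] → 0x4B007  P=1,RW=1,US=1,PS=0
  L2 @0x4B[21] → 0x4D007  P=1,RW=1,US=1,PS=0
  L3 @0x4D[20] → 0x50007  P=1,RW=1,US=1,PS=0
  ⇒ phys 0x5036D  [4 reads]
#2 VA=0xE02C000982D (r,kernel):
  L0 @0x3C[28] → 0x51007  P=1,RW=1,US=1,PS=0
  L1 @0x51[11] → 0x54007  P=1,RW=1,US=1,PS=0
  L2 @0x54[0] → 0x58007  P=1,RW=1,US=1,PS=0
  L3 @0x58[9] → 0x5C007  P=1,RW=1,US=1,PS=0
  ⇒ phys 0x5C82D  [4 reads]
#3 VA=0x585C0E0A130 (r,kernel):
  L0 @0x3C[11] → 0x60007  P=1,RW=1,US=1,PS=0
  L1 @0x60[23] → 0x63007  P=1,RW=1,US=1,PS=0
  L2 @0x63[7] → 0x64007  P=1,RW=1,US=1,PS=0
  L3 @0x64[10] → 0x68007  P=1,RW=1,US=1,PS=0
  ⇒ phys 0x68130  [4 reads]

Entries read for #1: 4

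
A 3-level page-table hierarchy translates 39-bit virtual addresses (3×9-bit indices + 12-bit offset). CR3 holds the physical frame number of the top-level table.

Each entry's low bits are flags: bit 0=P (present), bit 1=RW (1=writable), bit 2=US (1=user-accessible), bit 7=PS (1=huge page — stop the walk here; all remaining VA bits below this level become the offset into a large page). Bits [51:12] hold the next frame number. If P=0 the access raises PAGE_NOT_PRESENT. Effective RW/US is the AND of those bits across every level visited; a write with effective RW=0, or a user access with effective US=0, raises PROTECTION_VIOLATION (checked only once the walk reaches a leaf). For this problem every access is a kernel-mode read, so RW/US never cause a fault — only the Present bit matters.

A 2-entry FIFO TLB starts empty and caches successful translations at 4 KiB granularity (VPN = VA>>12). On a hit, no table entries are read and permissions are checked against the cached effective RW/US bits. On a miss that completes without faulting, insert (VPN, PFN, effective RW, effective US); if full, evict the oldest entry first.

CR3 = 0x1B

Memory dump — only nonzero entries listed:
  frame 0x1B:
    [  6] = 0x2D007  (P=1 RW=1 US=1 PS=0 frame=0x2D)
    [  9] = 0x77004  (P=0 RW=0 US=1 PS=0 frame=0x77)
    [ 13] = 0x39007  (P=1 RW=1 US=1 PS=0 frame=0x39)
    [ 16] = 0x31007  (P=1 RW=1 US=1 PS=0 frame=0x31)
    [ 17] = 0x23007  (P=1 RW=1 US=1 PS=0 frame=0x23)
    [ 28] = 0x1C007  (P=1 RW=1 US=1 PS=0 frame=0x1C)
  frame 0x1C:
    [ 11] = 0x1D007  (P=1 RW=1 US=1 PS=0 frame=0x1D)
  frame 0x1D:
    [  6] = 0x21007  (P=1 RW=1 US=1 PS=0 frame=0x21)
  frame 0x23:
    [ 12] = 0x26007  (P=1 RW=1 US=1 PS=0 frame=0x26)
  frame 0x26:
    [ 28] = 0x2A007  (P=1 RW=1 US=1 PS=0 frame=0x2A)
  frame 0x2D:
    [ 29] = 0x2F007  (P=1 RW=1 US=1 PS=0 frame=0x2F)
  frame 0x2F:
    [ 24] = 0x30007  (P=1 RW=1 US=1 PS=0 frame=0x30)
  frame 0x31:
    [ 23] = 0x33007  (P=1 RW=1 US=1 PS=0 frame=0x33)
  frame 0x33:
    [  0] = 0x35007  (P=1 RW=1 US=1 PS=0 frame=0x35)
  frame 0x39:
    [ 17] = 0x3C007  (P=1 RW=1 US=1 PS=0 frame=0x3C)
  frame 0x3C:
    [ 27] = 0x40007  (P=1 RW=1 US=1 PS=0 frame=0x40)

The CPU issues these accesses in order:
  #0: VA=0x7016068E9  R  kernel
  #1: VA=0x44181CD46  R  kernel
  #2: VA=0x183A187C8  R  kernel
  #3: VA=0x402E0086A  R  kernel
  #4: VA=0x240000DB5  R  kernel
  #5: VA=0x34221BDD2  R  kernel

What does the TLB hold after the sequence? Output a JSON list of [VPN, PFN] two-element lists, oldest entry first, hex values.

Walk each access:
#0 VA=0x7016068E9 (r,kernel):
  L0: frame=0x1B idx=28 entry=0x1C007 [P=1 RW=1 US=1 PS=0]
  L1: frame=0x1C idx=11 entry=0x1D007 [P=1 RW=1 US=1 PS=0]
  L2: frame=0x1D idx=6 entry=0x21007 [P=1 RW=1 US=1 PS=0]
  → PA=0x218E9  (3 entries read)
#1 VA=0x44181CD46 (r,kernel):
  L0: frame=0x1B idx=17 entry=0x23007 [P=1 RW=1 US=1 PS=0]
  L1: frame=0x23 idx=12 entry=0x26007 [P=1 RW=1 US=1 PS=0]
  L2: frame=0x26 idx=28 entry=0x2A007 [P=1 RW=1 US=1 PS=0]
  → PA=0x2AD46  (3 entries read)
#2 VA=0x183A187C8 (r,kernel):
  L0: frame=0x1B idx=6 entry=0x2D007 [P=1 RW=1 US=1 PS=0]
  L1: frame=0x2D idx=29 entry=0x2F007 [P=1 RW=1 US=1 PS=0]
  L2: frame=0x2F idx=24 entry=0x30007 [P=1 RW=1 US=1 PS=0]
  → PA=0x307C8  (3 entries read)
#3 VA=0x402E0086A (r,kernel):
  L0: frame=0x1B idx=16 entry=0x31007 [P=1 RW=1 US=1 PS=0]
  L1: frame=0x31 idx=23 entry=0x33007 [P=1 RW=1 US=1 PS=0]
  L2: frame=0x33 idx=0 entry=0x35007 [P=1 RW=1 US=1 PS=0]
  → PA=0x3586A  (3 entries read)
#4 VA=0x240000DB5 (r,kernel):
  L0: frame=0x1B idx=9 entry=0x77004 [P=0 RW=0 US=1 PS=0]
  ✗ PAGE_NOT_PRESENT  [1 reads]
#5 VA=0x34221BDD2 (r,kernel):
  L0: frame=0x1B idx=13 entry=0x39007 [P=1 RW=1 US=1 PS=0]
  L1: frame=0x39 idx=17 entry=0x3C007 [P=1 RW=1 US=1 PS=0]
  L2: frame=0x3C idx=27 entry=0x40007 [P=1 RW=1 US=1 PS=0]
  → PA=0x40DD2  (3 entries read)

TLB: [["0x402E00", "0x35"], ["0x34221B", "0x40"]]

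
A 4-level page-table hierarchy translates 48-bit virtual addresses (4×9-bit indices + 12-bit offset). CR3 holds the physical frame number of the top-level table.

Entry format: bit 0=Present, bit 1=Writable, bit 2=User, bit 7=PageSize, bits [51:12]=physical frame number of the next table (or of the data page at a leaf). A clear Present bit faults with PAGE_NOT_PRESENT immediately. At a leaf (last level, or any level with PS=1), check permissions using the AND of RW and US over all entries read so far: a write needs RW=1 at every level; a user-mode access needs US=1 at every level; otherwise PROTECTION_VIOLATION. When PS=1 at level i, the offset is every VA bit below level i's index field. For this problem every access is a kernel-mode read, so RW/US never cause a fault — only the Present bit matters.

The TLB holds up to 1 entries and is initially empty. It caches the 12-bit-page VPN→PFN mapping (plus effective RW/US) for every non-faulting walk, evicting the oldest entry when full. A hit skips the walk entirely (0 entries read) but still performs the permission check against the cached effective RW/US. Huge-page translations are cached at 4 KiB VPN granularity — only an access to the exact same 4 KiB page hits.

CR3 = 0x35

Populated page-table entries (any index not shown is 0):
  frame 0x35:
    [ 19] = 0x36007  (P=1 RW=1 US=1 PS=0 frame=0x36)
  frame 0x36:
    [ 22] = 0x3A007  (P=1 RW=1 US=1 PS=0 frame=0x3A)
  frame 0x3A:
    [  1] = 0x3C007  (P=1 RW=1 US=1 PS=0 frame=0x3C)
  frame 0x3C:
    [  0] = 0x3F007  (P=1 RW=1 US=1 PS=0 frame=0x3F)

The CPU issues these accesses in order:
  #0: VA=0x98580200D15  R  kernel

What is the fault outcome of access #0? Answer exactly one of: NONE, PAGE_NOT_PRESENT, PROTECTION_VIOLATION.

Walk each access:
#0 VA=0x98580200D15 (r,kernel):
  [0] read 0x35 idx=19: raw=0x36007 flags P=1 W=1 U=1 S=0
  [1] read 0x36 idx=22: raw=0x3A007 flags P=1 W=1 U=1 S=0
  [2] read 0x3A idx=1: raw=0x3C007 flags P=1 W=1 U=1 S=0
  [3] read 0x3C idx=0: raw=0x3F007 flags P=1 W=1 U=1 S=0
  ✓ 0x3FD15  — 4 lookups

Access #0 fault: NONE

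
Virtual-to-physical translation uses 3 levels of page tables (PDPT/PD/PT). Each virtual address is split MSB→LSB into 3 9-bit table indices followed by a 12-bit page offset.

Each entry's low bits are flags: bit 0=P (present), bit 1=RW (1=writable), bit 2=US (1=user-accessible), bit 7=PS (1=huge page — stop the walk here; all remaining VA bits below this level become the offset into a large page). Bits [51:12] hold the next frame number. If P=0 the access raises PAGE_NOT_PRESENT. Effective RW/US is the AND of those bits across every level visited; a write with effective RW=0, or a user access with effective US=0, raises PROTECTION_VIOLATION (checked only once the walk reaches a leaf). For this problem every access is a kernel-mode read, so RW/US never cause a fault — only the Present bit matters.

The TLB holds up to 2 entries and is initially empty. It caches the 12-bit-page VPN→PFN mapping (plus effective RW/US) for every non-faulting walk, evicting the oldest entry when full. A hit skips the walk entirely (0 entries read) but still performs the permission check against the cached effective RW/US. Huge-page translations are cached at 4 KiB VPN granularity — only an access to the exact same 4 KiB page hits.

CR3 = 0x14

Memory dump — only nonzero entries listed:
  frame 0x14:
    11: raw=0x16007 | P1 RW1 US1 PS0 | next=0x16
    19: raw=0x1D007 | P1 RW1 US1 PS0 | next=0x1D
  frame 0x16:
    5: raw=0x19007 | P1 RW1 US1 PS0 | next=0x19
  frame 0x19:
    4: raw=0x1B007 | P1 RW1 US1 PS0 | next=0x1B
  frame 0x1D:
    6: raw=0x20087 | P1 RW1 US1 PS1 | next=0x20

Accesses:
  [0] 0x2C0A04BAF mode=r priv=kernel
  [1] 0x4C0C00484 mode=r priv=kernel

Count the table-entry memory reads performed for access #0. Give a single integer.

Trace:
#0 VA=0x2C0A04BAF (r,kernel):
  L0: frame=0x14 idx=11 entry=0x16007 [P=1 RW=1 US=1 PS=0]
  L1: frame=0x16 idx=5 entry=0x19007 [P=1 RW=1 US=1 PS=0]
  L2: frame=0x19 idx=4 entry=0x1B007 [P=1 RW=1 US=1 PS=0]
  ✓ 0x1BBAF  — 3 lookups
#1 VA=0x4C0C00484 (r,kernel):
  L0: frame=0x14 idx=19 entry=0x1D007 [P=1 RW=1 US=1 PS=0]
  L1: frame=0x1D idx=6 entry=0x20087 [P=1 RW=1 US=1 PS=1]
  ✓ 0x20484 (huge @L1)  — 2 lookups

Entries read for #0: 3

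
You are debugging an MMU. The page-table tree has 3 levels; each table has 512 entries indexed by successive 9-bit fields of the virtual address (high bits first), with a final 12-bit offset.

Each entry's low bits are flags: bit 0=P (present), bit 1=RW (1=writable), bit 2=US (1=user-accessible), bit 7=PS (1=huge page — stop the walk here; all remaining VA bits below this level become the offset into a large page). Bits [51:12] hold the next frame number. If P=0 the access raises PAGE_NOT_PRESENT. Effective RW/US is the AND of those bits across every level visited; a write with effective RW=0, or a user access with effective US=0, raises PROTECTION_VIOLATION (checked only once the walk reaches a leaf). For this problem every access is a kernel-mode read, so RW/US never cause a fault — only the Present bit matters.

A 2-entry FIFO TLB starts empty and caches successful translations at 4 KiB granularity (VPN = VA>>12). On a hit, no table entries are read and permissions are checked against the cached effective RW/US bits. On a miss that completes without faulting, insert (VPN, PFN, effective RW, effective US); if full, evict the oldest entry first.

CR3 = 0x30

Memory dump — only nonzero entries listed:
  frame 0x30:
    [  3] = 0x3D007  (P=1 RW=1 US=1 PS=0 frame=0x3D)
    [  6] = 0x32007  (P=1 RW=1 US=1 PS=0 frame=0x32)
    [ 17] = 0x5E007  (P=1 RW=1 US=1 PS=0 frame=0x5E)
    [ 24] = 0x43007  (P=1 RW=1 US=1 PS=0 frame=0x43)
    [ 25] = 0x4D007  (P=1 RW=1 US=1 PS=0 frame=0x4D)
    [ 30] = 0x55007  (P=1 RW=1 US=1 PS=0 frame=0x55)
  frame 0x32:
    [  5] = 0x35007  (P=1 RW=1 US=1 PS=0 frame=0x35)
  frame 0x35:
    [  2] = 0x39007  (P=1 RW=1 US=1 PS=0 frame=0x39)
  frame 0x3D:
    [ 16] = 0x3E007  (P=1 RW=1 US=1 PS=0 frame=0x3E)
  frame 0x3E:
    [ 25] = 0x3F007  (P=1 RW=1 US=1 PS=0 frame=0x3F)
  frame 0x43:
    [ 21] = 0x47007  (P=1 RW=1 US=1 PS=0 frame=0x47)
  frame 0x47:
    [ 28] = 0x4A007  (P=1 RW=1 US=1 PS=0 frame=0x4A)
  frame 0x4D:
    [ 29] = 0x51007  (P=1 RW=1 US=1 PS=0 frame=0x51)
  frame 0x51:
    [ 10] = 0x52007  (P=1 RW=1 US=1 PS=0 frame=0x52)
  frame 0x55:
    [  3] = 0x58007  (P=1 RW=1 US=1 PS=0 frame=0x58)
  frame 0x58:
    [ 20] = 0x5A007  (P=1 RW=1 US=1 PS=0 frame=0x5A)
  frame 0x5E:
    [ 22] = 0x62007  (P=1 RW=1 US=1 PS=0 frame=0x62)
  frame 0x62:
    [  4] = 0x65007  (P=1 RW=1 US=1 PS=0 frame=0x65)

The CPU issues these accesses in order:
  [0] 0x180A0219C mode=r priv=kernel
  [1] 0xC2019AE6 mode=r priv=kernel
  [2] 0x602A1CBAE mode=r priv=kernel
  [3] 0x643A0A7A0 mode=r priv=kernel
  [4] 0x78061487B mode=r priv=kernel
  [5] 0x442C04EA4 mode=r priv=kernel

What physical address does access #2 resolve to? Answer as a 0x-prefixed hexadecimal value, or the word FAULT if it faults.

Walk each access:
#0 VA=0x180A0219C (r,kernel):
  [0] read 0x30 idx=6: raw=0x32007 flags P=1 W=1 U=1 S=0
  [1] read 0x32 idx=5: raw=0x35007 flags P=1 W=1 U=1 S=0
  [2] read 0x35 idx=2: raw=0x39007 flags P=1 W=1 U=1 S=0
  → PA=0x3919C  (3 entries read)
#1 VA=0xC2019AE6 (r,kernel):
  [0] read 0x30 idx=3: raw=0x3D007 flags P=1 W=1 U=1 S=0
  [1] read 0x3D idx=16: raw=0x3E007 flags P=1 W=1 U=1 S=0
  [2] read 0x3E idx=25: raw=0x3F007 flags P=1 W=1 U=1 S=0
  → PA=0x3FAE6  (3 entries read)
#2 VA=0x602A1CBAE (r,kernel):
  [0] read 0x30 idx=24: raw=0x43007 flags P=1 W=1 U=1 S=0
  [1] read 0x43 idx=21: raw=0x47007 flags P=1 W=1 U=1 S=0
  [2] read 0x47 idx=28: raw=0x4A007 flags P=1 W=1 U=1 S=0
  → PA=0x4ABAE  (3 entries read)
#3 VA=0x643A0A7A0 (r,kernel):
  [0] read 0x30 idx=25: raw=0x4D007 flags P=1 W=1 U=1 S=0
  [1] read 0x4D idx=29: raw=0x51007 flags P=1 W=1 U=1 S=0
  [2] read 0x51 idx=10: raw=0x52007 flags P=1 W=1 U=1 S=0
  → PA=0x527A0  (3 entries read)
#4 VA=0x78061487B (r,kernel):
  [0] read 0x30 idx=30: raw=0x55007 flags P=1 W=1 U=1 S=0
  [1] read 0x55 idx=3: raw=0x58007 flags P=1 W=1 U=1 S=0
  [2] read 0x58 idx=20: raw=0x5A007 flags P=1 W=1 U=1 S=0
  → PA=0x5A87B  (3 entries read)
#5 VA=0x442C04EA4 (r,kernel):
  [0] read 0x30 idx=17: raw=0x5E007 flags P=1 W=1 U=1 S=0
  [1] read 0x5E idx=22: raw=0x62007 flags P=1 W=1 U=1 S=0
  [2] read 0x62 idx=4: raw=0x65007 flags P=1 W=1 U=1 S=0
  → PA=0x65EA4  (3 entries read)

Access #2 PA: 0x4ABAE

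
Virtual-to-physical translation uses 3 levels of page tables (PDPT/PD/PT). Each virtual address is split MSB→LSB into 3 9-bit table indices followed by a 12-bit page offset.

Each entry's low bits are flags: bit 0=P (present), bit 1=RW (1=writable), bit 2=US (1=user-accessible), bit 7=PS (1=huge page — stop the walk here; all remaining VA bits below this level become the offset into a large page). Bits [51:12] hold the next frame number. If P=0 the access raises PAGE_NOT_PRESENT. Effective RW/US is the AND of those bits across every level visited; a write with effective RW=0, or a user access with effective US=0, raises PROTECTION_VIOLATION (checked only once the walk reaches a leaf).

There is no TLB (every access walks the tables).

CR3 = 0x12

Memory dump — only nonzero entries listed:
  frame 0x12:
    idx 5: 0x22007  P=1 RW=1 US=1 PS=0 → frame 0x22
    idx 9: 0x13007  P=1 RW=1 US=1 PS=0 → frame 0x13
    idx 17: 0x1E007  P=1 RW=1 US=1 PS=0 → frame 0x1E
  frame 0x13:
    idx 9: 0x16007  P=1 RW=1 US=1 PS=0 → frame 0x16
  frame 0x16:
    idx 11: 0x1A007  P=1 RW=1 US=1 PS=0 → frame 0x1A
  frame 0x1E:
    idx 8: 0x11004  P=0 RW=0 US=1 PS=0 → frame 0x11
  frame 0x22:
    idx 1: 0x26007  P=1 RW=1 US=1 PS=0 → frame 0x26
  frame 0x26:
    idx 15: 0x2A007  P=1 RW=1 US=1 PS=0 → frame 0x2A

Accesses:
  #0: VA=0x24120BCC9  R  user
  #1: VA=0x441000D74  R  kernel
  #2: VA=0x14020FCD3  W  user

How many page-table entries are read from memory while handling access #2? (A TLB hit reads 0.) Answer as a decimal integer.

Per-access translation:
#0 VA=0x24120BCC9 (r,user):
  lvl0: tbl 0x12, slot 9 ⇒ 0x13007 (P1/RW1/US1/PS0)
  lvl1: tbl 0x13, slot 9 ⇒ 0x16007 (P1/RW1/US1/PS0)
  lvl2: tbl 0x16, slot 11 ⇒ 0x1A007 (P1/RW1/US1/PS0)
  ✓ 0x1ACC9  — 3 lookups
#1 VA=0x441000D74 (r,kernel):
  lvl0: tbl 0x12, slot 17 ⇒ 0x1E007 (P1/RW1/US1/PS0)
  lvl1: tbl 0x1E, slot 8 ⇒ 0x11004 (P0/RW0/US1/PS0)
  ⇒ fault: PAGE_NOT_PRESENT  — 2 lookups
#2 VA=0x14020FCD3 (w,user):
  lvl0: tbl 0x12, slot 5 ⇒ 0x22007 (P1/RW1/US1/PS0)
  lvl1: tbl 0x22, slot 1 ⇒ 0x26007 (P1/RW1/US1/PS0)
  lvl2: tbl 0x26, slot 15 ⇒ 0x2A007 (P1/RW1/US1/PS0)
  ✓ 0x2ACD3  — 3 lookups

Entries read for #2: 3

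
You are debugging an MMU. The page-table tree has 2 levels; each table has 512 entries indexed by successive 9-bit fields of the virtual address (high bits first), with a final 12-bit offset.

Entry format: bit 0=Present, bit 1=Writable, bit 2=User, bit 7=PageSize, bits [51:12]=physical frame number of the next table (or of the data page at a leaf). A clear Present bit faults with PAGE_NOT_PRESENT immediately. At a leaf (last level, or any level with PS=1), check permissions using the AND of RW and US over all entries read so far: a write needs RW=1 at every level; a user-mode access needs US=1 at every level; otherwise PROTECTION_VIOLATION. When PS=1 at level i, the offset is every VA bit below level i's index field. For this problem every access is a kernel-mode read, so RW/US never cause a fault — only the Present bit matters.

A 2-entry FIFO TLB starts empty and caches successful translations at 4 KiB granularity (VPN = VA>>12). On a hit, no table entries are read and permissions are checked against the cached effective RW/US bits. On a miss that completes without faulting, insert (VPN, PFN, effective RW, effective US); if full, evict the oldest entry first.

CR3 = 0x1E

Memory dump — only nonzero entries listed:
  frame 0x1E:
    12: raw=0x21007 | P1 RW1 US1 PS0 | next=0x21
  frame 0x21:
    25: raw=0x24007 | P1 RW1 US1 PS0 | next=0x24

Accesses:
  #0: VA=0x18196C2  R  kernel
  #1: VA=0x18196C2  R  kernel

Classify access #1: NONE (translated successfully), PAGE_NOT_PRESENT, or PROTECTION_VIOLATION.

Walk each access:
#0 VA=0x18196C2 (r,kernel):
  [0] read 0x1E idx=12: raw=0x21007 flags P=1 W=1 U=1 S=0
  [1] read 0x21 idx=25: raw=0x24007 flags P=1 W=1 U=1 S=0
  → PA=0x246C2  (2 entries read)
#1 VA=0x18196C2 (r,kernel):
  TLB hit vpn=0x1819 → PA=0x246C2

Access #1 fault: NONE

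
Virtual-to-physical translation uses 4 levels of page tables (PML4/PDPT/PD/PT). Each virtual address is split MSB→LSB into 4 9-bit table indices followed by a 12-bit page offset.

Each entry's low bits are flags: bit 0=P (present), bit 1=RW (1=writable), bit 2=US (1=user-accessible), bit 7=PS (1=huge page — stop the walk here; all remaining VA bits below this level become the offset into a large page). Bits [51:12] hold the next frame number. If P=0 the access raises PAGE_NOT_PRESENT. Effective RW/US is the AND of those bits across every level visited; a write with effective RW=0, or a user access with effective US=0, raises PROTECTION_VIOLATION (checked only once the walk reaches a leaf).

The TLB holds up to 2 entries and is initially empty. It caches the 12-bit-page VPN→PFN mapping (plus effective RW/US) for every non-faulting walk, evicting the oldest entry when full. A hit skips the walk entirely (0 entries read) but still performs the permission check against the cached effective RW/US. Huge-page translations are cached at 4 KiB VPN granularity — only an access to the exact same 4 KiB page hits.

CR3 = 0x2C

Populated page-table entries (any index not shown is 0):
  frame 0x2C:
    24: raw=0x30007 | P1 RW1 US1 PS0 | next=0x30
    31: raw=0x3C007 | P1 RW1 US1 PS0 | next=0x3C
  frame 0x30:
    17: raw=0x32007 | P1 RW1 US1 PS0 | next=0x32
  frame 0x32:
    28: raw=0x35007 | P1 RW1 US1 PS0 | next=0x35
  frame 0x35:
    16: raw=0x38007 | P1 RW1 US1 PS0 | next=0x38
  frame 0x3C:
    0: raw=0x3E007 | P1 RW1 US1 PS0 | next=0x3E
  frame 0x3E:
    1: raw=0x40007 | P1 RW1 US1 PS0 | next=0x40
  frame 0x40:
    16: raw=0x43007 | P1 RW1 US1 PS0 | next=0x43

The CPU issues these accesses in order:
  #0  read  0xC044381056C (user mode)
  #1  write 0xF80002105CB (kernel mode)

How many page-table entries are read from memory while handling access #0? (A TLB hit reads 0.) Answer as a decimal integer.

Per-access translation:
#0 VA=0xC044381056C (r,user):
  [0] read 0x2C idx=24: raw=0x30007 flags P=1 W=1 U=1 S=0
  [1] read 0x30 idx=17: raw=0x32007 flags P=1 W=1 U=1 S=0
  [2] read 0x32 idx=28: raw=0x35007 flags P=1 W=1 U=1 S=0
  [3] read 0x35 idx=16: raw=0x38007 flags P=1 W=1 U=1 S=0
  → PA=0x3856C  (4 entries read)
#1 VA=0xF80002105CB (w,kernel):
  [0] read 0x2C idx=31: raw=0x3C007 flags P=1 W=1 U=1 S=0
  [1] read 0x3C idx=0: raw=0x3E007 flags P=1 W=1 U=1 S=0
  [2] read 0x3E idx=1: raw=0x40007 flags P=1 W=1 U=1 S=0
  [3] read 0x40 idx=16: raw=0x43007 flags P=1 W=1 U=1 S=0
  → PA=0x435CB  (4 entries read)

Entries read for #0: 4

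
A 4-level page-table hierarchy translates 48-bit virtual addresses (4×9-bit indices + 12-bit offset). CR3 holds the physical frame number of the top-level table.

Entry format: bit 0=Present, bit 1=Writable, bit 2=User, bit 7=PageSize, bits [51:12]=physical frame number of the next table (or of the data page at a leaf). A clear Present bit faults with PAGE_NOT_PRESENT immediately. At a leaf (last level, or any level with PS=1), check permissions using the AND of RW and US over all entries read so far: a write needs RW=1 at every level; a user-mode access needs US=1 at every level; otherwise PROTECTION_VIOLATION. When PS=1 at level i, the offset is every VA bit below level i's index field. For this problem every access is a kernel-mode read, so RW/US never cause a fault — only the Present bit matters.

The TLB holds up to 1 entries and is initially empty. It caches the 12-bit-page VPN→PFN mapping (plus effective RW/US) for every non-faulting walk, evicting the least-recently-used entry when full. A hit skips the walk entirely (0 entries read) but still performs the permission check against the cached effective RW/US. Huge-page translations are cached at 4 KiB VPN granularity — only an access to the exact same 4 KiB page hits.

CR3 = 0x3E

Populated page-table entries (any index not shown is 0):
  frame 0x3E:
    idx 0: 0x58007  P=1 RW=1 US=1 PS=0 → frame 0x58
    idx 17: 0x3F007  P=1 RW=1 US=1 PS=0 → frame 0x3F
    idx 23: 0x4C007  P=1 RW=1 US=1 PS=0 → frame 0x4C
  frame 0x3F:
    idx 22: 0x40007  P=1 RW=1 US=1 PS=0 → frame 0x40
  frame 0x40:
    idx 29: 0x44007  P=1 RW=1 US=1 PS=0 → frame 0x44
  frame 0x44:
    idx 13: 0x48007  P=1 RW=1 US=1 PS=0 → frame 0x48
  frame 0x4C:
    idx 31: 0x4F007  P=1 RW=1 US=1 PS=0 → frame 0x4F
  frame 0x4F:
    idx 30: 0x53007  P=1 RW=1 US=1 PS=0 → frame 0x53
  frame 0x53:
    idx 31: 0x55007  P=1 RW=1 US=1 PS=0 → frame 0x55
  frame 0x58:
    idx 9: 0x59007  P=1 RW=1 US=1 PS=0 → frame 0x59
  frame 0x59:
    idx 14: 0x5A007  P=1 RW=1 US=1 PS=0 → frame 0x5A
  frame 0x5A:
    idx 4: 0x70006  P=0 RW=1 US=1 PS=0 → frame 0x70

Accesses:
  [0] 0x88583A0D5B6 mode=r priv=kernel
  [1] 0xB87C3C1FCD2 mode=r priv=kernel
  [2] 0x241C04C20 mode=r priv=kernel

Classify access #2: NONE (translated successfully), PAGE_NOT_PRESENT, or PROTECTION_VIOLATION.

Walk each access:
#0 VA=0x88583A0D5B6 (r,kernel):
  lvl0: tbl 0x3E, slot 17 ⇒ 0x3F007 (P1/RW1/US1/PS0)
  lvl1: tbl 0x3F, slot 22 ⇒ 0x40007 (P1/RW1/US1/PS0)
  lvl2: tbl 0x40, slot 29 ⇒ 0x44007 (P1/RW1/US1/PS0)
  lvl3: tbl 0x44, slot 13 ⇒ 0x48007 (P1/RW1/US1/PS0)
  ⇒ phys 0x485B6  [4 reads]
#1 VA=0xB87C3C1FCD2 (r,kernel):
  lvl0: tbl 0x3E, slot 23 ⇒ 0x4C007 (P1/RW1/US1/PS0)
  lvl1: tbl 0x4C, slot 31 ⇒ 0x4F007 (P1/RW1/US1/PS0)
  lvl2: tbl 0x4F, slot 30 ⇒ 0x53007 (P1/RW1/US1/PS0)
  lvl3: tbl 0x53, slot 31 ⇒ 0x55007 (P1/RW1/US1/PS0)
  ⇒ phys 0x55CD2  [4 reads]
#2 VA=0x241C04C20 (r,kernel):
  lvl0: tbl 0x3E, slot 0 ⇒ 0x58007 (P1/RW1/US1/PS0)
  lvl1: tbl 0x58, slot 9 ⇒ 0x59007 (P1/RW1/US1/PS0)
  lvl2: tbl 0x59, slot 14 ⇒ 0x5A007 (P1/RW1/US1/PS0)
  lvl3: tbl 0x5A, slot 4 ⇒ 0x70006 (P0/RW1/US1/PS0)
  → PAGE_NOT_PRESENT  (4 entries read)

Access #2 fault: PAGE_NOT_PRESENT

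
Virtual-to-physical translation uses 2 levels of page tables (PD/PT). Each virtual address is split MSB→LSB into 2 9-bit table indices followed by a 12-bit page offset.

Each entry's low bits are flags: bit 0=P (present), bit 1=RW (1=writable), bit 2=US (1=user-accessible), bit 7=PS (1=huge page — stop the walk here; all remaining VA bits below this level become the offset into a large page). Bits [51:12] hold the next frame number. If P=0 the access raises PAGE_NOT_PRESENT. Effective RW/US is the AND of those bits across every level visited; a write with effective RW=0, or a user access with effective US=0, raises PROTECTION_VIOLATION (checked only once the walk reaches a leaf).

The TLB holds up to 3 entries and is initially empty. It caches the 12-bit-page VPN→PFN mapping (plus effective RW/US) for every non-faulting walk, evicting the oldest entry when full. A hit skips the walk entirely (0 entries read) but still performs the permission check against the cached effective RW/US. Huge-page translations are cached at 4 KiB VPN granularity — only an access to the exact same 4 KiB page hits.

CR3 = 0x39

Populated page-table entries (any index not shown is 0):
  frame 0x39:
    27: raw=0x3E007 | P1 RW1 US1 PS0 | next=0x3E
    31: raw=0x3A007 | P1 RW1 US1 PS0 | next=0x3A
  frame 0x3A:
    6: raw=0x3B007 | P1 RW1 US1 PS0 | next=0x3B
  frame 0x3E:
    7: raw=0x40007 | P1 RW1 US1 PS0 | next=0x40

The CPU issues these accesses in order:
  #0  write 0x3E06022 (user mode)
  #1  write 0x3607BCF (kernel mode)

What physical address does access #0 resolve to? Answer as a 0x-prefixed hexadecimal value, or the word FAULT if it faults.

Per-access translation:
#0 VA=0x3E06022 (w,user):
  lvl0: tbl 0x39, slot 31 ⇒ 0x3A007 (P1/RW1/US1/PS0)
  lvl1: tbl 0x3A, slot 6 ⇒ 0x3B007 (P1/RW1/US1/PS0)
  → PA=0x3B022  (2 entries read)
#1 VA=0x3607BCF (w,kernel):
  lvl0: tbl 0x39, slot 27 ⇒ 0x3E007 (P1/RW1/US1/PS0)
  lvl1: tbl 0x3E, slot 7 ⇒ 0x40007 (P1/RW1/US1/PS0)
  → PA=0x40BCF  (2 entries read)

Access #0 PA: 0x3B022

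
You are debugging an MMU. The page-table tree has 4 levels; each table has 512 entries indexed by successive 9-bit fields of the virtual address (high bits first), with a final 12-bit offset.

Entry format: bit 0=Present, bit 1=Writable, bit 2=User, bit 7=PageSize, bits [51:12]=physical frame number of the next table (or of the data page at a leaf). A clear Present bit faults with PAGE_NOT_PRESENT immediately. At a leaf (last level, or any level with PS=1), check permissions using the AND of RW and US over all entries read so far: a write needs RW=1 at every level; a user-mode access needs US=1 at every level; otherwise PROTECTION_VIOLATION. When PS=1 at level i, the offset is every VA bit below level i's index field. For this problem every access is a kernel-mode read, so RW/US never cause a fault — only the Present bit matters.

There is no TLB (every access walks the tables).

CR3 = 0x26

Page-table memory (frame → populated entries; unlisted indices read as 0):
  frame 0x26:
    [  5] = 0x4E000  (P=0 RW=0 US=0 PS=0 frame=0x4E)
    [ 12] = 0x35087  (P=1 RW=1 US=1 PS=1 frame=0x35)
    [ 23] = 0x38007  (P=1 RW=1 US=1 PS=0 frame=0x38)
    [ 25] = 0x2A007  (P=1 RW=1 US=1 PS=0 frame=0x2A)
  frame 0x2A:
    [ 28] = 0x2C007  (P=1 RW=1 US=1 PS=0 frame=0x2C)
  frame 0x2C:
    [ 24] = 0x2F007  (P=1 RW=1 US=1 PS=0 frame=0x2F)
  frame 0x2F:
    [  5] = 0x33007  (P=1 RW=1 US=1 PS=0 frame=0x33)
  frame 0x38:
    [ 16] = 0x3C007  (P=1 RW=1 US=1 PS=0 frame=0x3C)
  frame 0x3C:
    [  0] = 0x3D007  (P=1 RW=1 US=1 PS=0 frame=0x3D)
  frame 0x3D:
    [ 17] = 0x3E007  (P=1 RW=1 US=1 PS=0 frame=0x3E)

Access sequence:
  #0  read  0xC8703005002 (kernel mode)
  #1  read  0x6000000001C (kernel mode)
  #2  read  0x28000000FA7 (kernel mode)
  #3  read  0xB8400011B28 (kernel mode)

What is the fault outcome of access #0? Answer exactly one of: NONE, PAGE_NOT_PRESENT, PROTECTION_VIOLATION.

Walk each access:
#0 VA=0xC8703005002 (r,kernel):
  lvl0: tbl 0x26, slot 25 ⇒ 0x2A007 (P1/RW1/US1/PS0)
  lvl1: tbl 0x2A, slot 28 ⇒ 0x2C007 (P1/RW1/US1/PS0)
  lvl2: tbl 0x2C, slot 24 ⇒ 0x2F007 (P1/RW1/US1/PS0)
  lvl3: tbl 0x2F, slot 5 ⇒ 0x33007 (P1/RW1/US1/PS0)
  → PA=0x33002  (4 entries read)
#1 VA=0x6000000001C (r,kernel):
  lvl0: tbl 0x26, slot 12 ⇒ 0x35087 (P1/RW1/US1/PS1)
  → PA=0x3501C (huge @L0)  (1 entries read)
#2 VA=0x28000000FA7 (r,kernel):
  lvl0: tbl 0x26, slot 5 ⇒ 0x4E000 (P0/RW0/US0/PS0)
  ⇒ fault: PAGE_NOT_PRESENT  — 1 lookups
#3 VA=0xB8400011B28 (r,kernel):
  lvl0: tbl 0x26, slot 23 ⇒ 0x38007 (P1/RW1/US1/PS0)
  lvl1: tbl 0x38, slot 16 ⇒ 0x3C007 (P1/RW1/US1/PS0)
  lvl2: tbl 0x3C, slot 0 ⇒ 0x3D007 (P1/RW1/US1/PS0)
  lvl3: tbl 0x3D, slot 17 ⇒ 0x3E007 (P1/RW1/US1/PS0)
  → PA=0x3EB28  (4 entries read)

Access #0 fault: NONE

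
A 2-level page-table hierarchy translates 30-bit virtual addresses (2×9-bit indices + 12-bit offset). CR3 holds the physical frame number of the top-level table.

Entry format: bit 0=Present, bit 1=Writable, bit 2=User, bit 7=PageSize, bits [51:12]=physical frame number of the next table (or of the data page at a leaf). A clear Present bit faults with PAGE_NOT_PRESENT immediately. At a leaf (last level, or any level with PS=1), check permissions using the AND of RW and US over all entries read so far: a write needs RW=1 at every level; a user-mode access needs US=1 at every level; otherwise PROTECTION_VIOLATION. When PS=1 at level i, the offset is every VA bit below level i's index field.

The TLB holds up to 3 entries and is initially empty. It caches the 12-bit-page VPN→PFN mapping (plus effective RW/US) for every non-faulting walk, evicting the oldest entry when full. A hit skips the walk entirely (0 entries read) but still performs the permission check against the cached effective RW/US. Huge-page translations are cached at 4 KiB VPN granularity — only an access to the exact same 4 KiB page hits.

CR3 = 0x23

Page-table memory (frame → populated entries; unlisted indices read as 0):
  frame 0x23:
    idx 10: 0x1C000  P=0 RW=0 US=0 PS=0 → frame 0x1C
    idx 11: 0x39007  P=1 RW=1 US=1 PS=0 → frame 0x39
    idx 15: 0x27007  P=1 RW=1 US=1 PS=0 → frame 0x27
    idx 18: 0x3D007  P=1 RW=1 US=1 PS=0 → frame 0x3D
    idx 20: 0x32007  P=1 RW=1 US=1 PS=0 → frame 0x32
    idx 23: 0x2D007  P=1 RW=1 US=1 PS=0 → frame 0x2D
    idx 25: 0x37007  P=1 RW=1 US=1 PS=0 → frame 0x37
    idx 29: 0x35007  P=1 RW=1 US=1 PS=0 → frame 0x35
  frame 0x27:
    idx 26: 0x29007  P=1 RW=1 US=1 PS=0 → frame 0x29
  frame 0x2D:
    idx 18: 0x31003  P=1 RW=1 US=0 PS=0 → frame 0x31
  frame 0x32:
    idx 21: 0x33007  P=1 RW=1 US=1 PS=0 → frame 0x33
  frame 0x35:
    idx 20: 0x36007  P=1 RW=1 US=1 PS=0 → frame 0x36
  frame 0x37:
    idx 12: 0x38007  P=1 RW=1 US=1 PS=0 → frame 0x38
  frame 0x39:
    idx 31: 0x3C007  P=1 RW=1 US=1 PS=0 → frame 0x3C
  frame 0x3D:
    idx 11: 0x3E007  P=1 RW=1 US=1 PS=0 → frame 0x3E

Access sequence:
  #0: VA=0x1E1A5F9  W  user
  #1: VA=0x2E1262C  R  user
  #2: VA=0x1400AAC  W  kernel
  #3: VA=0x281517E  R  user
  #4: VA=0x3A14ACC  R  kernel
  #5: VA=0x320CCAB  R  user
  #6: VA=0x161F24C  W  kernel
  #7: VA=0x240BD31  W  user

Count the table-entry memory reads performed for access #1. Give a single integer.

Walk each access:
#0 VA=0x1E1A5F9 (w,user):
  lvl0: tbl 0x23, slot 15 ⇒ 0x27007 (P1/RW1/US1/PS0)
  lvl1: tbl 0x27, slot 26 ⇒ 0x29007 (P1/RW1/US1/PS0)
  ✓ 0x295F9  — 2 lookups
#1 VA=0x2E1262C (r,user):
  lvl0: tbl 0x23, slot 23 ⇒ 0x2D007 (P1/RW1/US1/PS0)
  lvl1: tbl 0x2D, slot 18 ⇒ 0x31003 (P1/RW1/US0/PS0)
  ✗ PROTECTION_VIOLATION  [2 reads]
#2 VA=0x1400AAC (w,kernel):
  lvl0: tbl 0x23, slot 10 ⇒ 0x1C000 (P0/RW0/US0/PS0)
  ✗ PAGE_NOT_PRESENT  [1 reads]
#3 VA=0x281517E (r,user):
  lvl0: tbl 0x23, slot 20 ⇒ 0x32007 (P1/RW1/US1/PS0)
  lvl1: tbl 0x32, slot 21 ⇒ 0x33007 (P1/RW1/US1/PS0)
  ✓ 0x3317E  — 2 lookups
#4 VA=0x3A14ACC (r,kernel):
  lvl0: tbl 0x23, slot 29 ⇒ 0x35007 (P1/RW1/US1/PS0)
  lvl1: tbl 0x35, slot 20 ⇒ 0x36007 (P1/RW1/US1/PS0)
  ✓ 0x36ACC  — 2 lookups
#5 VA=0x320CCAB (r,user):
  lvl0: tbl 0x23, slot 25 ⇒ 0x37007 (P1/RW1/US1/PS0)
  lvl1: tbl 0x37, slot 12 ⇒ 0x38007 (P1/RW1/US1/PS0)
  ✓ 0x38CAB  — 2 lookups
#6 VA=0x161F24C (w,kernel):
  lvl0: tbl 0x23, slot 11 ⇒ 0x39007 (P1/RW1/US1/PS0)
  lvl1: tbl 0x39, slot 31 ⇒ 0x3C007 (P1/RW1/US1/PS0)
  ✓ 0x3C24C  — 2 lookups
#7 VA=0x240BD31 (w,user):
  lvl0: tbl 0x23, slot 18 ⇒ 0x3D007 (P1/RW1/US1/PS0)
  lvl1: tbl 0x3D, slot 11 ⇒ 0x3E007 (P1/RW1/US1/PS0)
  ✓ 0x3ED31  — 2 lookups

Entries read for #1: 2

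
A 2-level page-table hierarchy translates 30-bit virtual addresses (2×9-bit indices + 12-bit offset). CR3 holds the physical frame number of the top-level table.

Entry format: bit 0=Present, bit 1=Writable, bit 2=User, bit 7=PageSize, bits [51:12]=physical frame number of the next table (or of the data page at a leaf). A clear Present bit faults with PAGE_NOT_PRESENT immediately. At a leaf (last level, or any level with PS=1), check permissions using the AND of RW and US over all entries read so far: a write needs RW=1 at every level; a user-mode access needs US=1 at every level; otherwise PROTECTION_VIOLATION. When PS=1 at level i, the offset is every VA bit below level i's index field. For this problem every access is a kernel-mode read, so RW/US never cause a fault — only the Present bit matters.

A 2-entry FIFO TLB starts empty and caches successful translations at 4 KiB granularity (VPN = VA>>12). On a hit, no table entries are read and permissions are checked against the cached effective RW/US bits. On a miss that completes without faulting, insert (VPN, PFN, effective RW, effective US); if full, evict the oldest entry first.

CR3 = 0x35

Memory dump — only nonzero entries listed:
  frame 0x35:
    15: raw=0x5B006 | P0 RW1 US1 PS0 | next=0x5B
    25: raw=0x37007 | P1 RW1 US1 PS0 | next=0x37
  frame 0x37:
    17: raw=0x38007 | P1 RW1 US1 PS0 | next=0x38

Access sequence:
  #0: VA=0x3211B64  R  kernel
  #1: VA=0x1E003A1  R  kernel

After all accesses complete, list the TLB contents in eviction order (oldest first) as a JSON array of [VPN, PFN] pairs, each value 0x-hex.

Trace:
#0 VA=0x3211B64 (r,kernel):
  lvl0: tbl 0x35, slot 25 ⇒ 0x37007 (P1/RW1/US1/PS0)
  lvl1: tbl 0x37, slot 17 ⇒ 0x38007 (P1/RW1/US1/PS0)
  → PA=0x38B64  (2 entries read)
#1 VA=0x1E003A1 (r,kernel):
  lvl0: tbl 0x35, slot 15 ⇒ 0x5B006 (P0/RW1/US1/PS0)
  → PAGE_NOT_PRESENT  (1 entries read)

TLB: [["0x3211", "0x38"]]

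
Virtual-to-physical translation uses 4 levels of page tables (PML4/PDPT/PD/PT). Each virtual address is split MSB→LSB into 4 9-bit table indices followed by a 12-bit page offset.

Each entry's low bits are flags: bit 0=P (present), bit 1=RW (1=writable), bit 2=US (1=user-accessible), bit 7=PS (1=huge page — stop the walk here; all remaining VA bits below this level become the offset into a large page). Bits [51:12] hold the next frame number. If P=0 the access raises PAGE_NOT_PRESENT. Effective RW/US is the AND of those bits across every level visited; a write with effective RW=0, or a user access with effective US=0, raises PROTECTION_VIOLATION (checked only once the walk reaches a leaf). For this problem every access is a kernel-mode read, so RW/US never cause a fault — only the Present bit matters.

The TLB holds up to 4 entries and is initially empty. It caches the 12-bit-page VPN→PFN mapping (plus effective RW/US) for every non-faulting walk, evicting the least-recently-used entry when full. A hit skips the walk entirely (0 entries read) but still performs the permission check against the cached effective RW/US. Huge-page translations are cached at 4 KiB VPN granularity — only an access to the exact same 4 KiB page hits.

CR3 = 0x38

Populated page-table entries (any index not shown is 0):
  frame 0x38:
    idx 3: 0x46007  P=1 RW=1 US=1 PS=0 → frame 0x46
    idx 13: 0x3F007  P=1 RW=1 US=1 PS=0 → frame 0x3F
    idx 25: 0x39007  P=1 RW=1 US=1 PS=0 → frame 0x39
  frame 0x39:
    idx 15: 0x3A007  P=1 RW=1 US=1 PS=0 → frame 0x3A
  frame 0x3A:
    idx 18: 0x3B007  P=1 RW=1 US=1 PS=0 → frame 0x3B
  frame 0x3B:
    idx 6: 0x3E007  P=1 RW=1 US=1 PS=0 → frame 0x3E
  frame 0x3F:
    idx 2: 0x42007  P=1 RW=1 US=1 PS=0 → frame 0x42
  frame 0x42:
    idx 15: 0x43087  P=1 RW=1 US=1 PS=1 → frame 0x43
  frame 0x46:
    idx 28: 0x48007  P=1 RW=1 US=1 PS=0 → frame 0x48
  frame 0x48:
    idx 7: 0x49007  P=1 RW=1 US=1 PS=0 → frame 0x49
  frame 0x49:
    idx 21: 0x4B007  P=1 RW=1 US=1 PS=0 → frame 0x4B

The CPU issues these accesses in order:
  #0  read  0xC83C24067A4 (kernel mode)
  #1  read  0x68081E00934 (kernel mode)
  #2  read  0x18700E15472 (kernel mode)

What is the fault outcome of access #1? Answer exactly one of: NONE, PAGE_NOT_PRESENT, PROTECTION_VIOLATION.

Per-access translation:
#0 VA=0xC83C24067A4 (r,kernel):
  [0] read 0x38 idx=25: raw=0x39007 flags P=1 W=1 U=1 S=0
  [1] read 0x39 idx=15: raw=0x3A007 flags P=1 W=1 U=1 S=0
  [2] read 0x3A idx=18: raw=0x3B007 flags P=1 W=1 U=1 S=0
  [3] read 0x3B idx=6: raw=0x3E007 flags P=1 W=1 U=1 S=0
  ⇒ phys 0x3E7A4  [4 reads]
#1 VA=0x68081E00934 (r,kernel):
  [0] read 0x38 idx=13: raw=0x3F007 flags P=1 W=1 U=1 S=0
  [1] read 0x3F idx=2: raw=0x42007 flags P=1 W=1 U=1 S=0
  [2] read 0x42 idx=15: raw=0x43087 flags P=1 W=1 U=1 S=1
  ⇒ phys 0x43934 (huge @L2)  [3 reads]
#2 VA=0x18700E15472 (r,kernel):
  [0] read 0x38 idx=3: raw=0x46007 flags P=1 W=1 U=1 S=0
  [1] read 0x46 idx=28: raw=0x48007 flags P=1 W=1 U=1 S=0
  [2] read 0x48 idx=7: raw=0x49007 flags P=1 W=1 U=1 S=0
  [3] read 0x49 idx=21: raw=0x4B007 flags P=1 W=1 U=1 S=0
  ⇒ phys 0x4B472  [4 reads]

Access #1 fault: NONE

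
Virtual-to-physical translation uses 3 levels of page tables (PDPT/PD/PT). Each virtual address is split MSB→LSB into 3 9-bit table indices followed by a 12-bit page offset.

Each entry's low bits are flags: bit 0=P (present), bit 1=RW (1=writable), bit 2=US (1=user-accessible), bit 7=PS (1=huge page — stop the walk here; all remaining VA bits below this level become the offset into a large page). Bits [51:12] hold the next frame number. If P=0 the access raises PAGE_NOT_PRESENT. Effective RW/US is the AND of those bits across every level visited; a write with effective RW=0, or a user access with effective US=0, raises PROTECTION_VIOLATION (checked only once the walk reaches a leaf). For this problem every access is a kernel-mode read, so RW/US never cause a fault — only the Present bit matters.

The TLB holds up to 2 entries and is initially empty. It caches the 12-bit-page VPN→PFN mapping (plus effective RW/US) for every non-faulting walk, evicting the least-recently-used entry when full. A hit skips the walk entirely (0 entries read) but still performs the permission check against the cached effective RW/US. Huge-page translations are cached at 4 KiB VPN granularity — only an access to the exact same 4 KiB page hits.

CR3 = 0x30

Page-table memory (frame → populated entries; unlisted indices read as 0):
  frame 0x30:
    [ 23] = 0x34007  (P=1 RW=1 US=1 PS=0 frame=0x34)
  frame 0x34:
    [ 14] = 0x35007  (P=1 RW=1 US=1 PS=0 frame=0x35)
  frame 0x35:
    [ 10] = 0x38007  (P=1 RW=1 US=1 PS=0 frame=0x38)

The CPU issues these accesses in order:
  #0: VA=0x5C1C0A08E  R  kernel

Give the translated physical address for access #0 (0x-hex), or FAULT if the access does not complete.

Trace:
#0 VA=0x5C1C0A08E (r,kernel):
  [0] read 0x30 idx=23: raw=0x34007 flags P=1 W=1 U=1 S=0
  [1] read 0x34 idx=14: raw=0x35007 flags P=1 W=1 U=1 S=0
  [2] read 0x35 idx=10: raw=0x38007 flags P=1 W=1 U=1 S=0
  ✓ 0x3808E  — 3 lookups

Access #0 PA: 0x3808E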